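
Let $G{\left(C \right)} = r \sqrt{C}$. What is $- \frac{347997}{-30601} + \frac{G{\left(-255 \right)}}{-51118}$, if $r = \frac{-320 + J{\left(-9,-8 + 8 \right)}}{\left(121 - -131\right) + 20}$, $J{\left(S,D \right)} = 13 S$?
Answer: $\frac{347997}{30601} + \frac{437 i \sqrt{255}}{13904096} \approx 11.372 + 0.00050189 i$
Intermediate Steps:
$r = - \frac{437}{272}$ ($r = \frac{-320 + 13 \left(-9\right)}{\left(121 - -131\right) + 20} = \frac{-320 - 117}{\left(121 + 131\right) + 20} = - \frac{437}{252 + 20} = - \frac{437}{272} \approx -1.6066$)
$G{\left(C \right)} = - \frac{437 \sqrt{C}}{272}$
$- \frac{347997}{-30601} + \frac{G{\left(-255 \right)}}{-51118} = - \frac{347997}{-30601} + \frac{\left(- \frac{437}{272}\right) \sqrt{-255}}{-51118} = \left(-347997\right) \left(- \frac{1}{30601}\right) + - \frac{437 i \sqrt{255}}{272} \left(- \frac{1}{51118}\right) = \frac{347997}{30601} + - \frac{437 i \sqrt{255}}{272} \left(- \frac{1}{51118}\right) = \frac{347997}{30601} + \frac{437 i \sqrt{255}}{13904096}$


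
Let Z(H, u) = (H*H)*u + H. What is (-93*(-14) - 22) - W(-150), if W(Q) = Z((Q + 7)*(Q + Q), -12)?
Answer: 22084878380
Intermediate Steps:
Z(H, u) = H + u*H² (Z(H, u) = H²*u + H = u*H² + H = H + u*H²)
W(Q) = 2*Q*(1 - 24*Q*(7 + Q))*(7 + Q) (W(Q) = ((Q + 7)*(Q + Q))*(1 + ((Q + 7)*(Q + Q))*(-12)) = ((7 + Q)*(2*Q))*(1 + ((7 + Q)*(2*Q))*(-12)) = (2*Q*(7 + Q))*(1 + (2*Q*(7 + Q))*(-12)) = (2*Q*(7 + Q))*(1 - 24*Q*(7 + Q)) = 2*Q*(1 - 24*Q*(7 + Q))*(7 + Q))
(-93*(-14) - 22) - W(-150) = (-93*(-14) - 22) - 2*(-150)*(1 - 24*(-150)*(7 - 150))*(7 - 150) = (1302 - 22) - 2*(-150)*(1 - 24*(-150)*(-143))*(-143) = 1280 - 2*(-150)*(1 - 514800)*(-143) = 1280 - 2*(-150)*(-514799)*(-143) = 1280 - 1*(-22084877100) = 1280 + 22084877100 = 22084878380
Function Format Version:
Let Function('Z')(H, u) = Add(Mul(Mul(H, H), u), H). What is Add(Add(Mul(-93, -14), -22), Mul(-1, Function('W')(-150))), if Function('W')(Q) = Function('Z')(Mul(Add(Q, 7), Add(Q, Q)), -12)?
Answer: 22084878380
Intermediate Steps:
Function('Z')(H, u) = Add(H, Mul(u, Pow(H, 2))) (Function('Z')(H, u) = Add(Mul(Pow(H, 2), u), H) = Add(Mul(u, Pow(H, 2)), H) = Add(H, Mul(u, Pow(H, 2))))
Function('W')(Q) = Mul(2, Q, Add(1, Mul(-24, Q, Add(7, Q))), Add(7, Q)) (Function('W')(Q) = Mul(Mul(Add(Q, 7), Add(Q, Q)), Add(1, Mul(Mul(Add(Q, 7), Add(Q, Q)), -12))) = Mul(Mul(Add(7, Q), Mul(2, Q)), Add(1, Mul(Mul(Add(7, Q), Mul(2, Q)), -12))) = Mul(Mul(2, Q, Add(7, Q)), Add(1, Mul(Mul(2, Q, Add(7, Q)), -12))) = Mul(Mul(2, Q, Add(7, Q)), Add(1, Mul(-24, Q, Add(7, Q)))) = Mul(2, Q, Add(1, Mul(-24, Q, Add(7, Q))), Add(7, Q)))
Add(Add(Mul(-93, -14), -22), Mul(-1, Function('W')(-150))) = Add(Add(Mul(-93, -14), -22), Mul(-1, Mul(2, -150, Add(1, Mul(-24, -150, Add(7, -150))), Add(7, -150)))) = Add(Add(1302, -22), Mul(-1, Mul(2, -150, Add(1, Mul(-24, -150, -143)), -143))) = Add(1280, Mul(-1, Mul(2, -150, Add(1, -514800), -143))) = Add(1280, Mul(-1, Mul(2, -150, -514799, -143))) = Add(1280, Mul(-1, -22084877100)) = Add(1280, 22084877100) = 22084878380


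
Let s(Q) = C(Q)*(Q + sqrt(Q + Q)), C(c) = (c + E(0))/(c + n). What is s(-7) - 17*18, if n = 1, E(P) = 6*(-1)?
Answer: -1927/6 + 13*I*sqrt(14)/6 ≈ -321.17 + 8.1069*I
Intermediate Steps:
E(P) = -6
C(c) = (-6 + c)/(1 + c) (C(c) = (c - 6)/(c + 1) = (-6 + c)/(1 + c))
s(Q) = (-6 + Q)*(Q + sqrt(2)*sqrt(Q))/(1 + Q) (s(Q) = ((-6 + Q)/(1 + Q))*(Q + sqrt(Q + Q)) = ((-6 + Q)/(1 + Q))*(Q + sqrt(2*Q)) = ((-6 + Q)/(1 + Q))*(Q + sqrt(2)*sqrt(Q)) = (-6 + Q)*(Q + sqrt(2)*sqrt(Q))/(1 + Q))
s(-7) - 17*18 = (-6 - 7)*(-7 + sqrt(2)*sqrt(-7))/(1 - 7) - 17*18 = -13*(-7 + sqrt(2)*(I*sqrt(7)))/(-6) - 306 = -1/6*(-13)*(-7 + I*sqrt(14)) - 306 = (-91/6 + 13*I*sqrt(14)/6) - 306 = -1927/6 + 13*I*sqrt(14)/6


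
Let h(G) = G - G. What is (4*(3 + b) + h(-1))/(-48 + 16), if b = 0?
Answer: -3/8 ≈ -0.37500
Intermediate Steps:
h(G) = 0
(4*(3 + b) + h(-1))/(-48 + 16) = (4*(3 + 0) + 0)/(-48 + 16) = (4*3 + 0)/(-32) = -(12 + 0)/32 = -1/32*12 = -3/8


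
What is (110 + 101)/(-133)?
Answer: -211/133 ≈ -1.5865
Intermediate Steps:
(110 + 101)/(-133) = -1/133*211 = -211/133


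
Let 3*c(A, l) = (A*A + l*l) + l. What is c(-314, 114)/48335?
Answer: 15958/20715 ≈ 0.77036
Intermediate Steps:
c(A, l) = l/3 + A**2/3 + l**2/3 (c(A, l) = ((A*A + l*l) + l)/3 = ((A**2 + l**2) + l)/3 = (l + A**2 + l**2)/3 = l/3 + A**2/3 + l**2/3)
c(-314, 114)/48335 = ((1/3)*114 + (1/3)*(-314)**2 + (1/3)*114**2)/48335 = (38 + (1/3)*98596 + (1/3)*12996)*(1/48335) = (38 + 98596/3 + 4332)*(1/48335) = (111706/3)*(1/48335) = 15958/20715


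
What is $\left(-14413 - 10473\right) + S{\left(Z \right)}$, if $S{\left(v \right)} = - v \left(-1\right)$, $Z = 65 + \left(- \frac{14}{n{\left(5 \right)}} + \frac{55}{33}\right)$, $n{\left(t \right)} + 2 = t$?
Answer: $-24824$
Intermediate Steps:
$n{\left(t \right)} = -2 + t$
$Z = 62$ ($Z = 65 + \left(- \frac{14}{-2 + 5} + \frac{55}{33}\right) = 65 + \left(- \frac{14}{3} + 55 \cdot \frac{1}{33}\right) = 65 + \left(\left(-14\right) \frac{1}{3} + \frac{5}{3}\right) = 65 + \left(- \frac{14}{3} + \frac{5}{3}\right) = 65 - 3 = 62$)
$S{\left(v \right)} = v$ ($S{\left(v \right)} = - \left(-1\right) v = v$)
$\left(-14413 - 10473\right) + S{\left(Z \right)} = \left(-14413 - 10473\right) + 62 = -24886 + 62 = -24824$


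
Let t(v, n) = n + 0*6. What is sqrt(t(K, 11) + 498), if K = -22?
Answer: sqrt(509) ≈ 22.561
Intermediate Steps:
t(v, n) = n (t(v, n) = n + 0 = n)
sqrt(t(K, 11) + 498) = sqrt(11 + 498) = sqrt(509)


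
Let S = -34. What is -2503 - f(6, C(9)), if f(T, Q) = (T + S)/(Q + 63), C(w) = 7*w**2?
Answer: -112633/45 ≈ -2503.0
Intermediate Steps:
f(T, Q) = (-34 + T)/(63 + Q) (f(T, Q) = (T - 34)/(Q + 63) = (-34 + T)/(63 + Q))
-2503 - f(6, C(9)) = -2503 - (-34 + 6)/(63 + 7*9**2) = -2503 - (-28)/(63 + 7*81) = -2503 - (-28)/(63 + 567) = -2503 - (-28)/630 = -2503 - 1*(-2/45) = -2503 + 2/45 = -112633/45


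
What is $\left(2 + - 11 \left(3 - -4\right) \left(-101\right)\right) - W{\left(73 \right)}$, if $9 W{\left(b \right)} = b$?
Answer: $\frac{69938}{9} \approx 7770.9$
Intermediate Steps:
$W{\left(b \right)} = \frac{b}{9}$
$\left(2 + - 11 \left(3 - -4\right) \left(-101\right)\right) - W{\left(73 \right)} = \left(2 + - 11 \left(3 - -4\right) \left(-101\right)\right) - \frac{1}{9} \cdot 73 = \left(2 + - 11 \left(3 + 4\right) \left(-101\right)\right) - \frac{73}{9} = \left(2 + \left(-11\right) 7 \left(-101\right)\right) - \frac{73}{9} = \left(2 - -7777\right) - \frac{73}{9} = \left(2 + 7777\right) - \frac{73}{9} = 7779 - \frac{73}{9} = \frac{69938}{9}$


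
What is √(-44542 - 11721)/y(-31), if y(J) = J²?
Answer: I*√56263/961 ≈ 0.24682*I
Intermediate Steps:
√(-44542 - 11721)/y(-31) = √(-44542 - 11721)/((-31)²) = √(-56263)/961 = (I*√56263)*(1/961) = I*√56263/961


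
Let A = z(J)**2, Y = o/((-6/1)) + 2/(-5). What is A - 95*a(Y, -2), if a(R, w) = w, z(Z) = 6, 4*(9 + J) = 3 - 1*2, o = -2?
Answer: 226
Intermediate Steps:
J = -35/4 (J = -9 + (3 - 1*2)/4 = -9 + (3 - 2)/4 = -9 + (1/4)*1 = -9 + 1/4 = -35/4 ≈ -8.7500)
Y = -1/15 (Y = -2/((-6/1)) + 2/(-5) = -2/((-6*1)) + 2*(-1/5) = -2/(-6) - 2/5 = -2*(-1/6) - 2/5 = 1/3 - 2/5 = -1/15 ≈ -0.066667)
A = 36 (A = 6**2 = 36)
A - 95*a(Y, -2) = 36 - 95*(-2) = 36 + 190 = 226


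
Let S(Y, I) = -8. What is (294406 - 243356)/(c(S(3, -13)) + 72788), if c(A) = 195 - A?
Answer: 51050/72991 ≈ 0.69940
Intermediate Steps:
(294406 - 243356)/(c(S(3, -13)) + 72788) = (294406 - 243356)/((195 - 1*(-8)) + 72788) = 51050/((195 + 8) + 72788) = 51050/(203 + 72788) = 51050/72991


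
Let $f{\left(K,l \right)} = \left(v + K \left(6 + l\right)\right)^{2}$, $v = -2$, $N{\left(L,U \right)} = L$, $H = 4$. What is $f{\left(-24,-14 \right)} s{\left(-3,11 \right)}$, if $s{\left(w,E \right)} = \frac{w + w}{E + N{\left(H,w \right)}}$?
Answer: $-14440$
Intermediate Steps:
$s{\left(w,E \right)} = \frac{2 w}{4 + E}$ ($s{\left(w,E \right)} = \frac{w + w}{E + 4} = \frac{2 w}{4 + E}$)
$f{\left(K,l \right)} = \left(-2 + K \left(6 + l\right)\right)^{2}$
$f{\left(-24,-14 \right)} s{\left(-3,11 \right)} = \left(-2 + 6 \left(-24\right) - -336\right)^{2} \cdot 2 \left(-3\right) \frac{1}{4 + 11} = \left(-2 - 144 + 336\right)^{2} \cdot 2 \left(-3\right) \frac{1}{15} = 190^{2} \cdot 2 \left(-3\right) \frac{1}{15} = 36100 \left(- \frac{2}{5}\right) = -14440$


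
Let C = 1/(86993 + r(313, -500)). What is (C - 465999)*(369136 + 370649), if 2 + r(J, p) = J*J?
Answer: -12752587685245323/36992 ≈ -3.4474e+11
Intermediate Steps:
r(J, p) = -2 + J² (r(J, p) = -2 + J*J = -2 + J²)
C = 1/184960 (C = 1/(86993 + (-2 + 313²)) = 1/(86993 + (-2 + 97969)) = 1/(86993 + 97967) = 1/184960 ≈ 5.4066e-6)
(C - 465999)*(369136 + 370649) = (1/184960 - 465999)*(369136 + 370649) = -86191175039/184960*739785 = -12752587685245323/36992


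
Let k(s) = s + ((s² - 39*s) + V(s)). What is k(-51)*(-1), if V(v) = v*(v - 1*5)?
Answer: -7395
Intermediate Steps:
V(v) = v*(-5 + v) (V(v) = v*(v - 5) = v*(-5 + v))
k(s) = s² - 38*s + s*(-5 + s) (k(s) = s + ((s² - 39*s) + s*(-5 + s)) = s + (s² - 39*s + s*(-5 + s)) = s² - 38*s + s*(-5 + s))
k(-51)*(-1) = -51*(-43 + 2*(-51))*(-1) = -51*(-43 - 102)*(-1) = -51*(-145)*(-1) = 7395*(-1) = -7395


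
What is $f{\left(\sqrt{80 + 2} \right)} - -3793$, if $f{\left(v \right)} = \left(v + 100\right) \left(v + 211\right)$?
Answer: $24975 + 311 \sqrt{82} \approx 27791.0$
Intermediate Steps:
$f{\left(v \right)} = \left(100 + v\right) \left(211 + v\right)$
$f{\left(\sqrt{80 + 2} \right)} - -3793 = \left(21100 + \left(\sqrt{80 + 2}\right)^{2} + 311 \sqrt{80 + 2}\right) - -3793 = \left(21100 + \left(\sqrt{82}\right)^{2} + 311 \sqrt{82}\right) + 3793 = \left(21100 + 82 + 311 \sqrt{82}\right) + 3793 = \left(21182 + 311 \sqrt{82}\right) + 3793 = 24975 + 311 \sqrt{82}$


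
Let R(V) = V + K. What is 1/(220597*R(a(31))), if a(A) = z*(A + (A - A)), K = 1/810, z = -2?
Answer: -810/11078160743 ≈ -7.3117e-8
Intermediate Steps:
K = 1/810 ≈ 0.0012346
a(A) = -2*A (a(A) = -2*(A + (A - A)) = -2*(A + 0) = -2*A)
R(V) = 1/810 + V (R(V) = V + 1/810 = 1/810 + V)
1/(220597*R(a(31))) = 1/(220597*(1/810 - 2*31)) = 1/(220597*(1/810 - 62)) = 1/(220597*(-50219/810)) = (1/220597)*(-810/50219) = -810/11078160743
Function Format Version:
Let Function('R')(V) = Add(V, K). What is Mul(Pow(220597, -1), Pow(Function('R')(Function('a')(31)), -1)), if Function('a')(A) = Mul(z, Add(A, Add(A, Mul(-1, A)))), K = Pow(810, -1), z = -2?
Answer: Rational(-810, 11078160743) ≈ -7.3117e-8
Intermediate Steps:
K = Rational(1, 810) ≈ 0.0012346
Function('a')(A) = Mul(-2, A) (Function('a')(A) = Mul(-2, Add(A, Add(A, Mul(-1, A)))) = Mul(-2, Add(A, 0)) = Mul(-2, A))
Function('R')(V) = Add(Rational(1, 810), V) (Function('R')(V) = Add(V, Rational(1, 810)) = Add(Rational(1, 810), V))
Mul(Pow(220597, -1), Pow(Function('R')(Function('a')(31)), -1)) = Mul(Pow(220597, -1), Pow(Add(Rational(1, 810), Mul(-2, 31)), -1)) = Mul(Rational(1, 220597), Pow(Add(Rational(1, 810), -62), -1)) = Mul(Rational(1, 220597), Pow(Rational(-50219, 810), -1)) = Mul(Rational(1, 220597), Rational(-810, 50219)) = Rational(-810, 11078160743)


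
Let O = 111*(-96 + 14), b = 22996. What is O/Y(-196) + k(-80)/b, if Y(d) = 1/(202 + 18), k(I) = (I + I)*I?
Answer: -11512024360/5749 ≈ -2.0024e+6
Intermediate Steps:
k(I) = 2*I² (k(I) = (2*I)*I = 2*I²)
O = -9102 (O = 111*(-82) = -9102)
Y(d) = 1/220
O/Y(-196) + k(-80)/b = -9102/1/220 + (2*(-80)²)/22996 = -9102*220 + (2*6400)*(1/22996) = -2002440 + 12800*(1/22996) = -2002440 + 3200/5749 = -11512024360/5749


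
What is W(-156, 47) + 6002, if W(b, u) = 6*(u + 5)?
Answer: 6314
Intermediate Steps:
W(b, u) = 30 + 6*u (W(b, u) = 6*(5 + u) = 30 + 6*u)
W(-156, 47) + 6002 = (30 + 6*47) + 6002 = (30 + 282) + 6002 = 312 + 6002 = 6314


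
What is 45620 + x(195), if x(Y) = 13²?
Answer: 45789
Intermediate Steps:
x(Y) = 169
45620 + x(195) = 45620 + 169 = 45789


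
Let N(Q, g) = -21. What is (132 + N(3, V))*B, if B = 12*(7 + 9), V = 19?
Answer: 21312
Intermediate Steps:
B = 192 (B = 12*16 = 192)
(132 + N(3, V))*B = (132 - 21)*192 = 111*192 = 21312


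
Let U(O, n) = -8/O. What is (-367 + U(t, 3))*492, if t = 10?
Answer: -904788/5 ≈ -1.8096e+5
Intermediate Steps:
(-367 + U(t, 3))*492 = (-367 - 8/10)*492 = (-367 - 8*⅒)*492 = (-367 - ⅘)*492 = -1839/5*492 = -904788/5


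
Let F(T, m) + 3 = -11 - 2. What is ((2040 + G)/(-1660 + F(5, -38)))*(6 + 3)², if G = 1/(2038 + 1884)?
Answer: -648071361/6573272 ≈ -98.592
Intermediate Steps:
F(T, m) = -16 (F(T, m) = -3 + (-11 - 2) = -3 - 13 = -16)
G = 1/3922 ≈ 0.00025497
((2040 + G)/(-1660 + F(5, -38)))*(6 + 3)² = ((2040 + 1/3922)/(-1660 - 16))*(6 + 3)² = ((8000881/3922)/(-1676))*9² = ((8000881/3922)*(-1/1676))*81 = -8000881/6573272*81 = -648071361/6573272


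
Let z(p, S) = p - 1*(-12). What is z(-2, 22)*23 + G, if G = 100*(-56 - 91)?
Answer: -14470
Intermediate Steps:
z(p, S) = 12 + p (z(p, S) = p + 12 = 12 + p)
G = -14700 (G = 100*(-147) = -14700)
z(-2, 22)*23 + G = (12 - 2)*23 - 14700 = 10*23 - 14700 = 230 - 14700 = -14470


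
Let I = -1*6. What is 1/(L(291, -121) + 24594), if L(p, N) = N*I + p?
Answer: 1/25611 ≈ 3.9046e-5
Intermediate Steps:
I = -6
L(p, N) = p - 6*N (L(p, N) = N*(-6) + p = -6*N + p = p - 6*N)
1/(L(291, -121) + 24594) = 1/((291 - 6*(-121)) + 24594) = 1/((291 + 726) + 24594) = 1/(1017 + 24594) = 1/25611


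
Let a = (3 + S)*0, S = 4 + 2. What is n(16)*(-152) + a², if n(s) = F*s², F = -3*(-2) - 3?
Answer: -116736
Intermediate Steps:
F = 3 (F = 6 - 3 = 3)
S = 6
n(s) = 3*s²
a = 0 (a = (3 + 6)*0 = 9*0 = 0)
n(16)*(-152) + a² = (3*16²)*(-152) + 0² = (3*256)*(-152) + 0 = 768*(-152) + 0 = -116736 + 0 = -116736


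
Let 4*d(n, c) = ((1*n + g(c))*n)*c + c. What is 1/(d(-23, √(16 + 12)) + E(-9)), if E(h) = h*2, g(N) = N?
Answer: 179/459534 + 265*√7/459534 ≈ 0.0019153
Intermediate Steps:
E(h) = 2*h
d(n, c) = c/4 + c*n*(c + n)/4 (d(n, c) = (((1*n + c)*n)*c + c)/4 = (((n + c)*n)*c + c)/4 = (((c + n)*n)*c + c)/4 = ((n*(c + n))*c + c)/4 = (c*n*(c + n) + c)/4 = (c + c*n*(c + n))/4 = c/4 + c*n*(c + n)/4)
1/(d(-23, √(16 + 12)) + E(-9)) = 1/(√(16 + 12)*(1 + (-23)² + √(16 + 12)*(-23))/4 + 2*(-9)) = 1/(√28*(1 + 529 + √28*(-23))/4 - 18) = 1/((2*√7)*(1 + 529 + (2*√7)*(-23))/4 - 18) = 1/((2*√7)*(1 + 529 - 46*√7)/4 - 18) = 1/((2*√7)*(530 - 46*√7)/4 - 18) = 1/(√7*(530 - 46*√7)/2 - 18) = 1/(-18 + √7*(530 - 46*√7)/2)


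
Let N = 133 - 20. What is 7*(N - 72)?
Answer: 287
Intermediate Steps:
N = 113
7*(N - 72) = 7*(113 - 72) = 7*41 = 287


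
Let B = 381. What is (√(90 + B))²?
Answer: 471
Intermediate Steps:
(√(90 + B))² = (√(90 + 381))² = (√471)² = 471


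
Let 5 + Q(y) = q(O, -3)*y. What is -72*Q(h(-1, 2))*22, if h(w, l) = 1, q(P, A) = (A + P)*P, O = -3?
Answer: -20592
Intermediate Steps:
q(P, A) = P*(A + P)
Q(y) = -5 + 18*y (Q(y) = -5 + (-3*(-3 - 3))*y = -5 + (-3*(-6))*y = -5 + 18*y)
-72*Q(h(-1, 2))*22 = -72*(-5 + 18*1)*22 = -72*(-5 + 18)*22 = -72*13*22 = -936*22 = -20592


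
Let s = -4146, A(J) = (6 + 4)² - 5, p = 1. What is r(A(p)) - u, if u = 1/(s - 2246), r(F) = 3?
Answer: 19177/6392 ≈ 3.0002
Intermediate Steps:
A(J) = 95 (A(J) = 10² - 5 = 100 - 5 = 95)
u = -1/6392 (u = 1/(-4146 - 2246) = 1/(-6392) = -1/6392 ≈ -0.00015645)
r(A(p)) - u = 3 - 1*(-1/6392) = 3 + 1/6392 = 19177/6392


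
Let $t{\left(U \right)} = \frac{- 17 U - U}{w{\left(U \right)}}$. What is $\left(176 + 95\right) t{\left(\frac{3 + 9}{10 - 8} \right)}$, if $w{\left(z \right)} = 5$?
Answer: $- \frac{29268}{5} \approx -5853.6$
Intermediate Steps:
$t{\left(U \right)} = - \frac{18 U}{5}$ ($t{\left(U \right)} = \frac{- 17 U - U}{5} = - 18 U \frac{1}{5} = - \frac{18 U}{5}$)
$\left(176 + 95\right) t{\left(\frac{3 + 9}{10 - 8} \right)} = \left(176 + 95\right) \left(- \frac{18 \frac{3 + 9}{10 - 8}}{5}\right) = 271 \left(- \frac{18 \cdot \frac{12}{2}}{5}\right) = 271 \left(- \frac{18 \cdot 12 \cdot \frac{1}{2}}{5}\right) = 271 \left(\left(- \frac{18}{5}\right) 6\right) = 271 \left(- \frac{108}{5}\right) = - \frac{29268}{5}$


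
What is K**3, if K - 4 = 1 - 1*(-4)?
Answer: 729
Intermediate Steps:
K = 9 (K = 4 + (1 - 1*(-4)) = 4 + (1 + 4) = 4 + 5 = 9)
K**3 = 9**3 = 729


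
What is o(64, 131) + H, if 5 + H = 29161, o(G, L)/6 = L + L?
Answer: 30728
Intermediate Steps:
o(G, L) = 12*L (o(G, L) = 6*(L + L) = 6*(2*L) = 12*L)
H = 29156 (H = -5 + 29161 = 29156)
o(64, 131) + H = 12*131 + 29156 = 1572 + 29156 = 30728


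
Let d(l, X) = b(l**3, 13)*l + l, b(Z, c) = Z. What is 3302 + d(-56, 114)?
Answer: 9837742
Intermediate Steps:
d(l, X) = l + l**4 (d(l, X) = l**3*l + l = l**4 + l = l + l**4)
3302 + d(-56, 114) = 3302 + (-56 + (-56)**4) = 3302 + (-56 + 9834496) = 3302 + 9834440 = 9837742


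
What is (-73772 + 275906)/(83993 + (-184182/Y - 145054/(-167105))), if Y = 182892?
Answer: 1029608866297740/427833983291573 ≈ 2.4066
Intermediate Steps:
(-73772 + 275906)/(83993 + (-184182/Y - 145054/(-167105))) = (-73772 + 275906)/(83993 + (-184182/182892 - 145054/(-167105))) = 202134/(83993 + (-184182*1/182892 - 145054*(-1/167105))) = 202134/(83993 + (-30697/30482 + 145054/167105)) = 202134/(83993 - 708086157/5093694610) = 202134/(427833983291573/5093694610) = 202134*(5093694610/427833983291573) = 1029608866297740/427833983291573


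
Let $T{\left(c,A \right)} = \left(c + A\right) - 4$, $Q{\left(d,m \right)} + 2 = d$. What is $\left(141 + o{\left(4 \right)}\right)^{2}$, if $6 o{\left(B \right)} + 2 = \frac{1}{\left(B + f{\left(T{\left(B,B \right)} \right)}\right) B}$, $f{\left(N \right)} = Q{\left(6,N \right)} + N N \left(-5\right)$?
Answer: $\frac{59083511041}{2985984} \approx 19787.0$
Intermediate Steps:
$Q{\left(d,m \right)} = -2 + d$
$T{\left(c,A \right)} = -4 + A + c$ ($T{\left(c,A \right)} = \left(A + c\right) - 4 = -4 + A + c$)
$f{\left(N \right)} = 4 - 5 N^{2}$ ($f{\left(N \right)} = \left(-2 + 6\right) + N N \left(-5\right) = 4 + N \left(- 5 N\right) = 4 - 5 N^{2}$)
$o{\left(B \right)} = - \frac{1}{3} + \frac{1}{6 B \left(4 + B - 5 \left(-4 + 2 B\right)^{2}\right)}$ ($o{\left(B \right)} = - \frac{1}{3} + \frac{\frac{1}{B - \left(-4 + 5 \left(-4 + B + B\right)^{2}\right)} \frac{1}{B}}{6} = - \frac{1}{3} + \frac{\frac{1}{B - \left(-4 + 5 \left(-4 + 2 B\right)^{2}\right)} \frac{1}{B}}{6} = - \frac{1}{3} + \frac{\frac{1}{4 + B - 5 \left(-4 + 2 B\right)^{2}} \frac{1}{B}}{6} = - \frac{1}{3} + \frac{\frac{1}{B} \frac{1}{4 + B - 5 \left(-4 + 2 B\right)^{2}}}{6} = - \frac{1}{3} + \frac{1}{6 B \left(4 + B - 5 \left(-4 + 2 B\right)^{2}\right)}$)
$\left(141 + o{\left(4 \right)}\right)^{2} = \left(141 + \frac{-1 - 608 - 40 \cdot 4^{3} + 162 \cdot 4^{2}}{6 \cdot 4 \left(76 - 324 + 20 \cdot 4^{2}\right)}\right)^{2} = \left(141 + \frac{1}{6} \cdot \frac{1}{4} \frac{1}{76 - 324 + 20 \cdot 16} \left(-1 - 608 - 2560 + 162 \cdot 16\right)\right)^{2} = \left(141 + \frac{1}{6} \cdot \frac{1}{4} \frac{1}{76 - 324 + 320} \left(-1 - 608 - 2560 + 2592\right)\right)^{2} = \left(141 + \frac{1}{6} \cdot \frac{1}{4} \cdot \frac{1}{72} \left(-577\right)\right)^{2} = \left(141 - \frac{577}{1728}\right)^{2} = \left(\frac{243071}{1728}\right)^{2} = \frac{59083511041}{2985984}$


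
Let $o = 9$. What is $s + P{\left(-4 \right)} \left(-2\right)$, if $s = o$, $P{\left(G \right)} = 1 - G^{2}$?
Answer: $39$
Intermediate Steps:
$s = 9$
$s + P{\left(-4 \right)} \left(-2\right) = 9 + \left(1 - \left(-4\right)^{2}\right) \left(-2\right) = 9 + \left(1 - 16\right) \left(-2\right) = 9 - -30 = 9 + 30 = 39$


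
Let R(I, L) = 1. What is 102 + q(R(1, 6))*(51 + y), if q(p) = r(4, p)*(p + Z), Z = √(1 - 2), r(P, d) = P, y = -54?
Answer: 90 - 12*I ≈ 90.0 - 12.0*I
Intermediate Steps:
Z = I (Z = √(-1) = I ≈ 1.0*I)
q(p) = 4*I + 4*p (q(p) = 4*(p + I) = 4*(I + p) = 4*I + 4*p)
102 + q(R(1, 6))*(51 + y) = 102 + (4*I + 4*1)*(51 - 54) = 102 + (4*I + 4)*(-3) = 102 + (4 + 4*I)*(-3) = 102 + (-12 - 12*I) = 90 - 12*I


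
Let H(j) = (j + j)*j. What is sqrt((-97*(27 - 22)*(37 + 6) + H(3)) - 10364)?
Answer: I*sqrt(31201) ≈ 176.64*I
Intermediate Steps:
H(j) = 2*j**2 (H(j) = (2*j)*j = 2*j**2)
sqrt((-97*(27 - 22)*(37 + 6) + H(3)) - 10364) = sqrt((-97*(27 - 22)*(37 + 6) + 2*3**2) - 10364) = sqrt((-485*43 + 2*9) - 10364) = sqrt((-97*215 + 18) - 10364) = sqrt((-20855 + 18) - 10364) = sqrt(-20837 - 10364) = sqrt(-31201) = I*sqrt(31201)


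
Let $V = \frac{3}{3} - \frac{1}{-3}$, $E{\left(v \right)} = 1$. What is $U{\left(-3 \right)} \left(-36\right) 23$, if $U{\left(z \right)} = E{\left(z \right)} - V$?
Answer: $276$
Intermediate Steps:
$V = \frac{4}{3}$ ($V = 3 \cdot \frac{1}{3} - - \frac{1}{3} = 1 + \frac{1}{3} = \frac{4}{3} \approx 1.3333$)
$U{\left(z \right)} = - \frac{1}{3}$ ($U{\left(z \right)} = 1 - \frac{4}{3} = - \frac{1}{3}$)
$U{\left(-3 \right)} \left(-36\right) 23 = \left(- \frac{1}{3}\right) \left(-36\right) 23 = 12 \cdot 23 = 276$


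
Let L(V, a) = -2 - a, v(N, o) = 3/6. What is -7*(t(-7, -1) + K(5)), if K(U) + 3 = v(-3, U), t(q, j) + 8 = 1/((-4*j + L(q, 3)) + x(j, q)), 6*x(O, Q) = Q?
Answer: 1995/26 ≈ 76.731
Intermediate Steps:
x(O, Q) = Q/6
v(N, o) = ½ (v(N, o) = 3*(⅙) = ½)
t(q, j) = -8 + 1/(-5 - 4*j + q/6) (t(q, j) = -8 + 1/((-4*j + (-2 - 1*3)) + q/6) = -8 + 1/((-4*j + (-2 - 3)) + q/6) = -8 + 1/((-4*j - 5) + q/6) = -8 + 1/((-5 - 4*j) + q/6) = -8 + 1/(-5 - 4*j + q/6))
K(U) = -5/2 (K(U) = -3 + ½ = -5/2)
-7*(t(-7, -1) + K(5)) = -7*(2*(-123 - 96*(-1) + 4*(-7))/(30 - 1*(-7) + 24*(-1)) - 5/2) = -7*(2*(-123 + 96 - 28)/(30 + 7 - 24) - 5/2) = -7*(2*(-55)/13 - 5/2) = -7*(2*(1/13)*(-55) - 5/2) = -7*(-110/13 - 5/2) = -7*(-285/26) = 1995/26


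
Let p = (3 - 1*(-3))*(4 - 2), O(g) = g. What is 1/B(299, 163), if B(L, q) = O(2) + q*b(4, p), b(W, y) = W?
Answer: 1/654 ≈ 0.0015291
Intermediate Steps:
p = 12 (p = (3 + 3)*2 = 6*2 = 12)
B(L, q) = 2 + 4*q (B(L, q) = 2 + q*4 = 2 + 4*q)
1/B(299, 163) = 1/(2 + 4*163) = 1/(2 + 652) = 1/654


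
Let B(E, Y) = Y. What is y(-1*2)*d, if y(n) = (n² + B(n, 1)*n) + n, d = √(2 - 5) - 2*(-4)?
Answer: 0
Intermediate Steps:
d = 8 + I*√3 (d = √(-3) + 8 = I*√3 + 8 = 8 + I*√3 ≈ 8.0 + 1.732*I)
y(n) = n² + 2*n (y(n) = (n² + 1*n) + n = (n² + n) + n = (n + n²) + n = n² + 2*n)
y(-1*2)*d = ((-1*2)*(2 - 1*2))*(8 + I*√3) = (-2*(2 - 2))*(8 + I*√3) = (-2*0)*(8 + I*√3) = 0*(8 + I*√3) = 0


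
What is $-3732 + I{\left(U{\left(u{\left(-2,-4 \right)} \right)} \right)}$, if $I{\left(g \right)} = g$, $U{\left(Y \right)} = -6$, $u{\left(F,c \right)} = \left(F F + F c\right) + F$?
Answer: $-3738$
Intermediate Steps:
$u{\left(F,c \right)} = F + F^{2} + F c$ ($u{\left(F,c \right)} = \left(F^{2} + F c\right) + F = F + F^{2} + F c$)
$-3732 + I{\left(U{\left(u{\left(-2,-4 \right)} \right)} \right)} = -3732 - 6 = -3738$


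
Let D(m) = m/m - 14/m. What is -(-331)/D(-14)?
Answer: 331/2 ≈ 165.50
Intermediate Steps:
D(m) = 1 - 14/m
-(-331)/D(-14) = -(-331)/((-14 - 14)/(-14)) = -(-331)/((-1/14*(-28))) = -(-331)/2 = -1*(-331/2) = 331/2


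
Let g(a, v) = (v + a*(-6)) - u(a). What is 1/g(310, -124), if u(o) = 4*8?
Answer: -1/2016 ≈ -0.00049603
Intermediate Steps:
u(o) = 32
g(a, v) = -32 + v - 6*a (g(a, v) = (v + a*(-6)) - 1*32 = (v - 6*a) - 32 = -32 + v - 6*a)
1/g(310, -124) = 1/(-32 - 124 - 6*310) = 1/(-32 - 124 - 1860) = 1/(-2016) = -1/2016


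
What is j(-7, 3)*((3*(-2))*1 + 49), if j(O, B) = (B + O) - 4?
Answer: -344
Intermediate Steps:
j(O, B) = -4 + B + O
j(-7, 3)*((3*(-2))*1 + 49) = (-4 + 3 - 7)*((3*(-2))*1 + 49) = -8*(-6*1 + 49) = -8*(-6 + 49) = -8*43 = -344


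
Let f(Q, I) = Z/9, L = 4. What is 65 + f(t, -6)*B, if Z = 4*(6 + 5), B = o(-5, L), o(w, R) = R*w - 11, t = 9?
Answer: -779/9 ≈ -86.556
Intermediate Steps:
o(w, R) = -11 + R*w
B = -31 (B = -11 + 4*(-5) = -11 - 20 = -31)
Z = 44 (Z = 4*11 = 44)
f(Q, I) = 44/9
65 + f(t, -6)*B = 65 + (44/9)*(-31) = 65 - 1364/9 = -779/9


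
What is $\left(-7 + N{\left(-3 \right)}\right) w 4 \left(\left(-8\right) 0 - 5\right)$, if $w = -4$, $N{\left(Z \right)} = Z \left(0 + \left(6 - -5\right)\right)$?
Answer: $-3200$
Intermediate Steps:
$N{\left(Z \right)} = 11 Z$ ($N{\left(Z \right)} = Z \left(0 + \left(6 + 5\right)\right) = Z \left(0 + 11\right) = Z 11 = 11 Z$)
$\left(-7 + N{\left(-3 \right)}\right) w 4 \left(\left(-8\right) 0 - 5\right) = \left(-7 + 11 \left(-3\right)\right) \left(\left(-4\right) 4\right) \left(\left(-8\right) 0 - 5\right) = \left(-7 - 33\right) \left(-16\right) \left(0 - 5\right) = \left(-40\right) \left(-16\right) \left(-5\right) = 640 \left(-5\right) = -3200$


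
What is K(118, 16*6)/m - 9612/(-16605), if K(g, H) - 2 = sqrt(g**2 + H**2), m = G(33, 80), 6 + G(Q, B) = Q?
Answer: 3614/5535 + 2*sqrt(5785)/27 ≈ 6.2869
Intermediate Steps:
G(Q, B) = -6 + Q
m = 27 (m = -6 + 33 = 27)
K(g, H) = 2 + sqrt(H**2 + g**2) (K(g, H) = 2 + sqrt(g**2 + H**2) = 2 + sqrt(H**2 + g**2))
K(118, 16*6)/m - 9612/(-16605) = (2 + sqrt((16*6)**2 + 118**2))/27 - 9612/(-16605) = (2 + sqrt(96**2 + 13924))*(1/27) - 9612*(-1/16605) = (2 + sqrt(9216 + 13924))*(1/27) + 356/615 = (2 + sqrt(23140))*(1/27) + 356/615 = (2 + 2*sqrt(5785))*(1/27) + 356/615 = (2/27 + 2*sqrt(5785)/27) + 356/615 = 3614/5535 + 2*sqrt(5785)/27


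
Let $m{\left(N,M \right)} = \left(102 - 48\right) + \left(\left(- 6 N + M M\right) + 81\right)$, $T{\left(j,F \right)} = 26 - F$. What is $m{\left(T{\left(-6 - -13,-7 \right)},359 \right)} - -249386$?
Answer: $378204$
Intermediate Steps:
$m{\left(N,M \right)} = 135 + M^{2} - 6 N$ ($m{\left(N,M \right)} = 54 + \left(\left(- 6 N + M^{2}\right) + 81\right) = 54 + \left(\left(M^{2} - 6 N\right) + 81\right) = 54 + \left(81 + M^{2} - 6 N\right) = 135 + M^{2} - 6 N$)
$m{\left(T{\left(-6 - -13,-7 \right)},359 \right)} - -249386 = \left(135 + 359^{2} - 6 \left(26 - -7\right)\right) - -249386 = \left(135 + 128881 - 6 \left(26 + 7\right)\right) + 249386 = \left(135 + 128881 - 198\right) + 249386 = 128818 + 249386 = 378204$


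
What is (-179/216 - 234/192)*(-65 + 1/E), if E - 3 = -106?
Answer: 54839/412 ≈ 133.10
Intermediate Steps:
E = -103 (E = 3 - 106 = -103)
(-179/216 - 234/192)*(-65 + 1/E) = (-179/216 - 234/192)*(-65 + 1/(-103)) = (-179*1/216 - 234*1/192)*(-65 - 1/103) = (-179/216 - 39/32)*(-6696/103) = -1769/864*(-6696/103) = 54839/412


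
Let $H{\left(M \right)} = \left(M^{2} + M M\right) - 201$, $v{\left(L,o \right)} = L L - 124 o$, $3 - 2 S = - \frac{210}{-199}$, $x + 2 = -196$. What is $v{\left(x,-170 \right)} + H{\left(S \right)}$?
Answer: $\frac{4758843535}{79202} \approx 60085.0$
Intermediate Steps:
$x = -198$ ($x = -2 - 196 = -198$)
$S = \frac{387}{398}$ ($S = \frac{3}{2} - \frac{\left(-210\right) \frac{1}{-199}}{2} = \frac{3}{2} - \frac{\left(-210\right) \left(- \frac{1}{199}\right)}{2} = \frac{3}{2} - \frac{105}{199} = \frac{387}{398} \approx 0.97236$)
$v{\left(L,o \right)} = L^{2} - 124 o$
$H{\left(M \right)} = -201 + 2 M^{2}$ ($H{\left(M \right)} = \left(M^{2} + M^{2}\right) - 201 = 2 M^{2} - 201 = -201 + 2 M^{2}$)
$v{\left(x,-170 \right)} + H{\left(S \right)} = \left(\left(-198\right)^{2} - -21080\right) - \left(201 - 2 \left(\frac{387}{398}\right)^{2}\right) = \left(39204 + 21080\right) + \left(-201 + 2 \cdot \frac{149769}{158404}\right) = 60284 + \left(-201 + \frac{149769}{79202}\right) = 60284 - \frac{15769833}{79202} = \frac{4758843535}{79202}$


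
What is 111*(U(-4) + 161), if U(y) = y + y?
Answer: 16983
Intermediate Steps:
U(y) = 2*y
111*(U(-4) + 161) = 111*(2*(-4) + 161) = 111*(-8 + 161) = 111*153 = 16983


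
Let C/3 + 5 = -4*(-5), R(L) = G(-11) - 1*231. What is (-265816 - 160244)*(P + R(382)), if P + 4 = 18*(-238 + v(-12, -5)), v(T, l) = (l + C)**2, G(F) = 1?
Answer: -10345588920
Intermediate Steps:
R(L) = -230 (R(L) = 1 - 1*231 = 1 - 231 = -230)
C = 45 (C = -15 + 3*(-4*(-5)) = -15 + 3*20 = -15 + 60 = 45)
v(T, l) = (45 + l)**2 (v(T, l) = (l + 45)**2 = (45 + l)**2)
P = 24512 (P = -4 + 18*(-238 + (45 - 5)**2) = -4 + 18*(-238 + 40**2) = -4 + 18*(-238 + 1600) = -4 + 18*1362 = -4 + 24516 = 24512)
(-265816 - 160244)*(P + R(382)) = (-265816 - 160244)*(24512 - 230) = -426060*24282 = -10345588920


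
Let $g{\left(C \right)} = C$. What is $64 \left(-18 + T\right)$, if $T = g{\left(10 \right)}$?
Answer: $-512$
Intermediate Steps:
$T = 10$
$64 \left(-18 + T\right) = 64 \left(-18 + 10\right) = 64 \left(-8\right) = -512$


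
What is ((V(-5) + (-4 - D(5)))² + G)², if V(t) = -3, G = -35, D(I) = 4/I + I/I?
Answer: 1125721/625 ≈ 1801.2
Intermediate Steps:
D(I) = 1 + 4/I (D(I) = 4/I + 1 = 1 + 4/I)
((V(-5) + (-4 - D(5)))² + G)² = ((-3 + (-4 - (4 + 5)/5))² - 35)² = ((-3 + (-4 - 9/5))² - 35)² = ((-3 - 29/5)² - 35)² = ((-44/5)² - 35)² = (1936/25 - 35)² = (1061/25)² = 1125721/625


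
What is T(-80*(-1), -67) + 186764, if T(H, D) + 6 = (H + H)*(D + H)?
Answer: 188838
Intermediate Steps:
T(H, D) = -6 + 2*H*(D + H) (T(H, D) = -6 + (H + H)*(D + H) = -6 + (2*H)*(D + H) = -6 + 2*H*(D + H))
T(-80*(-1), -67) + 186764 = (-6 + 2*(-80*(-1))² + 2*(-67)*(-80*(-1))) + 186764 = (-6 + 2*80² + 2*(-67)*80) + 186764 = (-6 + 2*6400 - 10720) + 186764 = (-6 + 12800 - 10720) + 186764 = 2074 + 186764 = 188838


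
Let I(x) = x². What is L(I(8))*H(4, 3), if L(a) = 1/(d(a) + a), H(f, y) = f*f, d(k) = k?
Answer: ⅛ ≈ 0.12500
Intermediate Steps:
H(f, y) = f²
L(a) = 1/(2*a) (L(a) = 1/(a + a) = 1/(2*a))
L(I(8))*H(4, 3) = (1/(2*(8²)))*4² = ((½)/64)*16 = ((½)*(1/64))*16 = (1/128)*16 = ⅛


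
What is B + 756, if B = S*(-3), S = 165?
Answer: 261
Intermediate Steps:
B = -495 (B = 165*(-3) = -495)
B + 756 = -495 + 756 = 261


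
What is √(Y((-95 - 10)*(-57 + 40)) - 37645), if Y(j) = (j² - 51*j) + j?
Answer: √3059330 ≈ 1749.1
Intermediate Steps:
Y(j) = j² - 50*j
√(Y((-95 - 10)*(-57 + 40)) - 37645) = √(((-95 - 10)*(-57 + 40))*(-50 + (-95 - 10)*(-57 + 40)) - 37645) = √((-105*(-17))*(-50 - 105*(-17)) - 37645) = √(1785*(-50 + 1785) - 37645) = √(1785*1735 - 37645) = √(3096975 - 37645) = √3059330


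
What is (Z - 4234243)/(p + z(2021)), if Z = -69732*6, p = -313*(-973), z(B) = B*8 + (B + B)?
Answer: -4652635/324759 ≈ -14.326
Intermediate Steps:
z(B) = 10*B (z(B) = 8*B + 2*B = 10*B)
p = 304549
Z = -418392
(Z - 4234243)/(p + z(2021)) = (-418392 - 4234243)/(304549 + 10*2021) = -4652635/(304549 + 20210) = -4652635/324759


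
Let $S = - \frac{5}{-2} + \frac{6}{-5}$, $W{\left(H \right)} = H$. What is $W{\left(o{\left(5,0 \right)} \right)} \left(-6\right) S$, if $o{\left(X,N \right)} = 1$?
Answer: $- \frac{39}{5} \approx -7.8$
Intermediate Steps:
$S = \frac{13}{10}$ ($S = \left(-5\right) \left(- \frac{1}{2}\right) + 6 \left(- \frac{1}{5}\right) = \frac{5}{2} - \frac{6}{5} = \frac{13}{10} \approx 1.3$)
$W{\left(o{\left(5,0 \right)} \right)} \left(-6\right) S = 1 \left(-6\right) \frac{13}{10} = \left(-6\right) \frac{13}{10} = - \frac{39}{5}$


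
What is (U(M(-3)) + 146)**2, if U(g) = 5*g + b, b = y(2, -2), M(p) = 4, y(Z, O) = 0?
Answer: 27556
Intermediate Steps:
b = 0
U(g) = 5*g (U(g) = 5*g + 0 = 5*g)
(U(M(-3)) + 146)**2 = (5*4 + 146)**2 = (20 + 146)**2 = 166**2 = 27556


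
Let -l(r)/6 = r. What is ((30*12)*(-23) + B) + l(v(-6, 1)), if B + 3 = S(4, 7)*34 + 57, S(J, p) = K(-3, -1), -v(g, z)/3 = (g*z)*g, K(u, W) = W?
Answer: -7612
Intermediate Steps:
v(g, z) = -3*z*g**2 (v(g, z) = -3*g*z*g = -3*z*g**2)
l(r) = -6*r
S(J, p) = -1
B = 20 (B = -3 + (-1*34 + 57) = -3 + (-34 + 57) = -3 + 23 = 20)
((30*12)*(-23) + B) + l(v(-6, 1)) = ((30*12)*(-23) + 20) - (-18)*(-6)**2 = (360*(-23) + 20) - (-18)*36 = (-8280 + 20) - 6*(-108) = -8260 + 648 = -7612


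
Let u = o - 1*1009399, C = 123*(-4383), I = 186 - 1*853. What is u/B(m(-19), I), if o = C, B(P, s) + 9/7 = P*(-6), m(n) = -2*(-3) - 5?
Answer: 10839556/51 ≈ 2.1254e+5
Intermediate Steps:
I = -667 (I = 186 - 853 = -667)
m(n) = 1 (m(n) = 6 - 5 = 1)
C = -539109
B(P, s) = -9/7 - 6*P (B(P, s) = -9/7 + P*(-6) = -9/7 - 6*P)
o = -539109
u = -1548508 (u = -539109 - 1*1009399 = -539109 - 1009399 = -1548508)
u/B(m(-19), I) = -1548508/(-9/7 - 6*1) = -1548508/(-9/7 - 6) = -1548508/(-51/7) = -1548508*(-7/51) = 10839556/51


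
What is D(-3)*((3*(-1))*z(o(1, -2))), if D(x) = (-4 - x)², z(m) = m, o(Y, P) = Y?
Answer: -3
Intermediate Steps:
D(-3)*((3*(-1))*z(o(1, -2))) = (4 - 3)²*((3*(-1))*1) = 1²*(-3*1) = 1*(-3) = -3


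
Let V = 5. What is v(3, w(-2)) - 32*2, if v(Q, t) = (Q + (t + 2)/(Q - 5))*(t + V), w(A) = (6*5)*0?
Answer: -54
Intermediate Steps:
w(A) = 0 (w(A) = 30*0 = 0)
v(Q, t) = (5 + t)*(Q + (2 + t)/(-5 + Q)) (v(Q, t) = (Q + (t + 2)/(Q - 5))*(t + 5) = (Q + (2 + t)/(-5 + Q))*(5 + t) = (5 + t)*(Q + (2 + t)/(-5 + Q)))
v(3, w(-2)) - 32*2 = (10 + 0**2 - 25*3 + 5*3**2 + 7*0 + 0*3**2 - 5*3*0)/(-5 + 3) - 32*2 = (10 + 0 - 75 + 5*9 + 0 + 0*9 + 0)/(-2) - 64 = -(10 + 0 - 75 + 45 + 0 + 0 + 0)/2 - 64 = -1/2*(-20) - 64 = 10 - 64 = -54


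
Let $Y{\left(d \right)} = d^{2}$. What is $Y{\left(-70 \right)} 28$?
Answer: $137200$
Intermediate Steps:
$Y{\left(-70 \right)} 28 = \left(-70\right)^{2} \cdot 28 = 4900 \cdot 28 = 137200$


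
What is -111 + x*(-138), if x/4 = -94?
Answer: 51777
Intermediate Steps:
x = -376 (x = 4*(-94) = -376)
-111 + x*(-138) = -111 - 376*(-138) = -111 + 51888 = 51777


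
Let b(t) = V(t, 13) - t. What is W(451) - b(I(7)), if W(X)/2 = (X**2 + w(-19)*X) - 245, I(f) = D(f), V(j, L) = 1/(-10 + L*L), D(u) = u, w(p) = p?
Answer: 61879778/159 ≈ 3.8918e+5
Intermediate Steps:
V(j, L) = 1/(-10 + L**2)
I(f) = f
b(t) = 1/159 - t (b(t) = 1/(-10 + 13**2) - t = 1/(-10 + 169) - t = 1/159 - t)
W(X) = -490 - 38*X + 2*X**2 (W(X) = 2*((X**2 - 19*X) - 245) = 2*(-245 + X**2 - 19*X) = -490 - 38*X + 2*X**2)
W(451) - b(I(7)) = (-490 - 38*451 + 2*451**2) - (1/159 - 1*7) = (-490 - 17138 + 2*203401) - (1/159 - 7) = (-490 - 17138 + 406802) - 1*(-1112/159) = 389174 + 1112/159 = 61879778/159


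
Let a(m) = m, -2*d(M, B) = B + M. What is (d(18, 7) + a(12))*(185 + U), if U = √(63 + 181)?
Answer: -185/2 - √61 ≈ -100.31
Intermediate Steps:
d(M, B) = -B/2 - M/2 (d(M, B) = -(B + M)/2 = -B/2 - M/2)
U = 2*√61 (U = √244 = 2*√61 ≈ 15.620)
(d(18, 7) + a(12))*(185 + U) = ((-½*7 - ½*18) + 12)*(185 + 2*√61) = ((-7/2 - 9) + 12)*(185 + 2*√61) = (-25/2 + 12)*(185 + 2*√61) = -(185 + 2*√61)/2 = -185/2 - √61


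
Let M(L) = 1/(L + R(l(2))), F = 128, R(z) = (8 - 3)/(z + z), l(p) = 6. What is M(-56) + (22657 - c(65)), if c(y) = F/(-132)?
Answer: 498724175/22011 ≈ 22658.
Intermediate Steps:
R(z) = 5/(2*z) (R(z) = 5/((2*z)) = 5*(1/(2*z)) = 5/(2*z))
c(y) = -32/33 (c(y) = 128/(-132) = 128*(-1/132) = -32/33)
M(L) = 1/(5/12 + L) (M(L) = 1/(L + (5/2)/6) = 1/(L + (5/2)*(⅙)) = 1/(L + 5/12) = 1/(5/12 + L))
M(-56) + (22657 - c(65)) = 12/(5 + 12*(-56)) + (22657 - 1*(-32/33)) = 12/(5 - 672) + (22657 + 32/33) = 12/(-667) + 747713/33 = 12*(-1/667) + 747713/33 = -12/667 + 747713/33 = 498724175/22011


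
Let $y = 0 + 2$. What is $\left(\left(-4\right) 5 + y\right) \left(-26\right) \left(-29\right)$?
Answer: $-13572$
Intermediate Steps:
$y = 2$
$\left(\left(-4\right) 5 + y\right) \left(-26\right) \left(-29\right) = \left(\left(-4\right) 5 + 2\right) \left(-26\right) \left(-29\right) = \left(-20 + 2\right) \left(-26\right) \left(-29\right) = \left(-18\right) \left(-26\right) \left(-29\right) = 468 \left(-29\right) = -13572$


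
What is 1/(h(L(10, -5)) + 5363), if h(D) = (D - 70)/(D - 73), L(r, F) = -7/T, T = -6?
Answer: 431/2311866 ≈ 0.00018643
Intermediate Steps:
L(r, F) = 7/6 (L(r, F) = -7/(-6) = -7*(-1/6) = 7/6)
h(D) = (-70 + D)/(-73 + D)
1/(h(L(10, -5)) + 5363) = 1/((-70 + 7/6)/(-73 + 7/6) + 5363) = 1/(-413/6/(-431/6) + 5363) = 1/(-6/431*(-413/6) + 5363) = 1/(413/431 + 5363) = 1/(2311866/431) = 431/2311866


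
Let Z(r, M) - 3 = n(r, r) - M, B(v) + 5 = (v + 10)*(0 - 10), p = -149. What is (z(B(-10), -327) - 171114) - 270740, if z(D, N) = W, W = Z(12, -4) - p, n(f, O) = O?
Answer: -441686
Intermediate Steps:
B(v) = -105 - 10*v (B(v) = -5 + (v + 10)*(0 - 10) = -5 + (10 + v)*(-10) = -5 + (-100 - 10*v) = -105 - 10*v)
Z(r, M) = 3 + r - M (Z(r, M) = 3 + (r - M) = 3 + r - M)
W = 168 (W = (3 + 12 - 1*(-4)) - 1*(-149) = (3 + 12 + 4) + 149 = 19 + 149 = 168)
z(D, N) = 168
(z(B(-10), -327) - 171114) - 270740 = (168 - 171114) - 270740 = -170946 - 270740 = -441686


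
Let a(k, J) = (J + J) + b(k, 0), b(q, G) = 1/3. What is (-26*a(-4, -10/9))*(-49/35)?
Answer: -3094/45 ≈ -68.756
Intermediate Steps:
b(q, G) = ⅓
a(k, J) = ⅓ + 2*J (a(k, J) = (J + J) + ⅓ = 2*J + ⅓ = ⅓ + 2*J)
(-26*a(-4, -10/9))*(-49/35) = (-26*(⅓ + 2*(-10/9)))*(-49/35) = (-26*(⅓ + 2*(-10*⅑)))*(-49*1/35) = -26*(⅓ + 2*(-10/9))*(-7/5) = -26*(⅓ - 20/9)*(-7/5) = -26*(-17/9)*(-7/5) = (442/9)*(-7/5) = -3094/45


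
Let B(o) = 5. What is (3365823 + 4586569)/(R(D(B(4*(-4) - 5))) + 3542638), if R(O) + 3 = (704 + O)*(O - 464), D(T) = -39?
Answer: 1988098/802035 ≈ 2.4788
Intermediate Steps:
R(O) = -3 + (-464 + O)*(704 + O) (R(O) = -3 + (704 + O)*(O - 464) = -3 + (704 + O)*(-464 + O) = -3 + (-464 + O)*(704 + O))
(3365823 + 4586569)/(R(D(B(4*(-4) - 5))) + 3542638) = (3365823 + 4586569)/((-326659 + (-39)² + 240*(-39)) + 3542638) = 7952392/((-326659 + 1521 - 9360) + 3542638) = 7952392/(-334498 + 3542638) = 7952392/3208140 = 7952392*(1/3208140) = 1988098/802035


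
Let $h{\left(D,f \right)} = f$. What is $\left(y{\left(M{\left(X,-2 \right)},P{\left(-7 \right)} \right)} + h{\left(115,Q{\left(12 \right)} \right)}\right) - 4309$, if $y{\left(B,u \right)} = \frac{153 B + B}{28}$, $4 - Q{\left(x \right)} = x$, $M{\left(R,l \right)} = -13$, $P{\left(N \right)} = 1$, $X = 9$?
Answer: $- \frac{8777}{2} \approx -4388.5$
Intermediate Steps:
$Q{\left(x \right)} = 4 - x$
$y{\left(B,u \right)} = \frac{11 B}{2}$ ($y{\left(B,u \right)} = 154 B \frac{1}{28} = \frac{11 B}{2}$)
$\left(y{\left(M{\left(X,-2 \right)},P{\left(-7 \right)} \right)} + h{\left(115,Q{\left(12 \right)} \right)}\right) - 4309 = \left(\frac{11}{2} \left(-13\right) + \left(4 - 12\right)\right) - 4309 = \left(- \frac{143}{2} + \left(4 - 12\right)\right) - 4309 = \left(- \frac{143}{2} - 8\right) - 4309 = - \frac{159}{2} - 4309 = - \frac{8777}{2}$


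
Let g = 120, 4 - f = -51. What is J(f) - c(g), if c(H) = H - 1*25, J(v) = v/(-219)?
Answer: -20860/219 ≈ -95.251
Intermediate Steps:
f = 55 (f = 4 - 1*(-51) = 4 + 51 = 55)
J(v) = -v/219 (J(v) = v*(-1/219) = -v/219)
c(H) = -25 + H (c(H) = H - 25 = -25 + H)
J(f) - c(g) = -1/219*55 - (-25 + 120) = -55/219 - 1*95 = -55/219 - 95 = -20860/219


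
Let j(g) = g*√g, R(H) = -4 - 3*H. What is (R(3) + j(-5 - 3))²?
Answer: -343 + 416*I*√2 ≈ -343.0 + 588.31*I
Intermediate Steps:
j(g) = g^(3/2)
(R(3) + j(-5 - 3))² = ((-4 - 3*3) + (-5 - 3)^(3/2))² = ((-4 - 9) + (-8)^(3/2))² = (-13 - 16*I*√2)²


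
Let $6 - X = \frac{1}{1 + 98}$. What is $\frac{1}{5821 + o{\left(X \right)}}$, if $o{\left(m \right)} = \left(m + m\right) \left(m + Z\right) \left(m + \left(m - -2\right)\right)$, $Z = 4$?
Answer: $\frac{970299}{7271478815} \approx 0.00013344$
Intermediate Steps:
$X = \frac{593}{99}$ ($X = 6 - \frac{1}{1 + 98} = 6 - \frac{1}{99} = \frac{593}{99} \approx 5.9899$)
$o{\left(m \right)} = 2 m \left(2 + 2 m\right) \left(4 + m\right)$ ($o{\left(m \right)} = \left(m + m\right) \left(m + 4\right) \left(m + \left(m - -2\right)\right) = 2 m \left(4 + m\right) \left(m + \left(m + 2\right)\right) = 2 m \left(4 + m\right) \left(m + \left(2 + m\right)\right) = 2 m \left(4 + m\right) \left(2 + 2 m\right) = 2 m \left(2 + 2 m\right) \left(4 + m\right)$)
$\frac{1}{5821 + o{\left(X \right)}} = \frac{1}{5821 + 4 \cdot \frac{593}{99} \left(4 + \left(\frac{593}{99}\right)^{2} + 5 \cdot \frac{593}{99}\right)} = \frac{1}{5821 + 4 \cdot \frac{593}{99} \left(4 + \frac{351649}{9801} + \frac{2965}{99}\right)} = \frac{1}{5821 + 4 \cdot \frac{593}{99} \cdot \frac{684388}{9801}} = \frac{1}{5821 + \frac{1623368336}{970299}} = \frac{1}{\frac{7271478815}{970299}} = \frac{970299}{7271478815}$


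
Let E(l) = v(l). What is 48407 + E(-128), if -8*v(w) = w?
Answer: 48423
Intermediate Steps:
v(w) = -w/8
E(l) = -l/8
48407 + E(-128) = 48407 - ⅛*(-128) = 48407 + 16 = 48423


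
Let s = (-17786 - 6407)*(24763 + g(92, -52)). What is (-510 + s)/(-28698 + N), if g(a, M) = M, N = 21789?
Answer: 28468273/329 ≈ 86530.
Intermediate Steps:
s = -597833223 (s = (-17786 - 6407)*(24763 - 52) = -24193*24711 = -597833223)
(-510 + s)/(-28698 + N) = (-510 - 597833223)/(-28698 + 21789) = -597833733/(-6909) = -597833733*(-1/6909) = 28468273/329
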